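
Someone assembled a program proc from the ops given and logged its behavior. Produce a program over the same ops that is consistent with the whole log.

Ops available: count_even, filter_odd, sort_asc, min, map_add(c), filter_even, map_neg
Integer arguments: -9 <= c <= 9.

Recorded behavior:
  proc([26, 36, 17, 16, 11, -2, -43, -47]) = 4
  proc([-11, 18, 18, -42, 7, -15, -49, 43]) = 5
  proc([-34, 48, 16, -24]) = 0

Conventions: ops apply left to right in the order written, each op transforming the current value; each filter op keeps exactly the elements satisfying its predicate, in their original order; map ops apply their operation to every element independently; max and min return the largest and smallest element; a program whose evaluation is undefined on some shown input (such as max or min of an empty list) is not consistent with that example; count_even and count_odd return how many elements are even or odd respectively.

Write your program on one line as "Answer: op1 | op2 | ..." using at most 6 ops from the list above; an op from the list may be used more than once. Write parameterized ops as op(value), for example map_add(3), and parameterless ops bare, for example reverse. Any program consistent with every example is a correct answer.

filter_odd | map_add(2) | map_neg | map_add(7) | map_neg | count_even

Check, running the answer program on each example:
  [26, 36, 17, 16, 11, -2, -43, -47] -> [17, 11, -43, -47] -> [19, 13, -41, -45] -> [-19, -13, 41, 45] -> [-12, -6, 48, 52] -> [12, 6, -48, -52] -> 4
  [-11, 18, 18, -42, 7, -15, -49, 43] -> [-11, 7, -15, -49, 43] -> [-9, 9, -13, -47, 45] -> [9, -9, 13, 47, -45] -> [16, -2, 20, 54, -38] -> [-16, 2, -20, -54, 38] -> 5
  [-34, 48, 16, -24] -> [] -> [] -> [] -> [] -> [] -> 0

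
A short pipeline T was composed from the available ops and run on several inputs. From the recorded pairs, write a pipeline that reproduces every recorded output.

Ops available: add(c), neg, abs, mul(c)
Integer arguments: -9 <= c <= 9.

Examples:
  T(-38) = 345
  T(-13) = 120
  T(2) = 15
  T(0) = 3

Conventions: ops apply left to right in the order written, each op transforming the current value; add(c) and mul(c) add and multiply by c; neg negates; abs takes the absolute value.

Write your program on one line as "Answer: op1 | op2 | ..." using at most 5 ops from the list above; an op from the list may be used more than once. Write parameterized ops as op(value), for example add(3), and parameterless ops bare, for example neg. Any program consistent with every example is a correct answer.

mul(-9) | add(8) | add(2) | add(-7) | abs

Check, running the answer program on each example:
  -38 -> 342 -> 350 -> 352 -> 345 -> 345
  -13 -> 117 -> 125 -> 127 -> 120 -> 120
  2 -> -18 -> -10 -> -8 -> -15 -> 15
  0 -> 0 -> 8 -> 10 -> 3 -> 3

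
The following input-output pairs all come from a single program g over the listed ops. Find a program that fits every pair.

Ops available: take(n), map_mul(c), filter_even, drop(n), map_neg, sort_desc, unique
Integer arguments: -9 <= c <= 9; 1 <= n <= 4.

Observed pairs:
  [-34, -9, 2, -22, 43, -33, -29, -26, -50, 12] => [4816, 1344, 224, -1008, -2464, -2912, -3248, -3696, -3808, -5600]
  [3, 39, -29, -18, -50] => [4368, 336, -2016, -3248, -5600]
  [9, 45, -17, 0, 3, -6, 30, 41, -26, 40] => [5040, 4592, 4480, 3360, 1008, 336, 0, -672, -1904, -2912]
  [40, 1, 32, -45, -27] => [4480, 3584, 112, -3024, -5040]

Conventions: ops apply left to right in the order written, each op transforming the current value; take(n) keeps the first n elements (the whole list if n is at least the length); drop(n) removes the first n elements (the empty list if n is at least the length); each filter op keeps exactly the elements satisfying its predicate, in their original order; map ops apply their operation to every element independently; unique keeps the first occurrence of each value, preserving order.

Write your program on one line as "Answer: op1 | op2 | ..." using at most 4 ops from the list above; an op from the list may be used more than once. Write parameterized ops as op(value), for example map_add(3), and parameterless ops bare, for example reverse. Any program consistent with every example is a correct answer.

map_mul(8) | sort_desc | map_mul(2) | map_mul(7)

Check, running the answer program on each example:
  [-34, -9, 2, -22, 43, -33, -29, -26, -50, 12] -> [-272, -72, 16, -176, 344, -264, -232, -208, -400, 96] -> [344, 96, 16, -72, -176, -208, -232, -264, -272, -400] -> [688, 192, 32, -144, -352, -416, -464, -528, -544, -800] -> [4816, 1344, 224, -1008, -2464, -2912, -3248, -3696, -3808, -5600]
  [3, 39, -29, -18, -50] -> [24, 312, -232, -144, -400] -> [312, 24, -144, -232, -400] -> [624, 48, -288, -464, -800] -> [4368, 336, -2016, -3248, -5600]
  [9, 45, -17, 0, 3, -6, 30, 41, -26, 40] -> [72, 360, -136, 0, 24, -48, 240, 328, -208, 320] -> [360, 328, 320, 240, 72, 24, 0, -48, -136, -208] -> [720, 656, 640, 480, 144, 48, 0, -96, -272, -416] -> [5040, 4592, 4480, 3360, 1008, 336, 0, -672, -1904, -2912]
  [40, 1, 32, -45, -27] -> [320, 8, 256, -360, -216] -> [320, 256, 8, -216, -360] -> [640, 512, 16, -432, -720] -> [4480, 3584, 112, -3024, -5040]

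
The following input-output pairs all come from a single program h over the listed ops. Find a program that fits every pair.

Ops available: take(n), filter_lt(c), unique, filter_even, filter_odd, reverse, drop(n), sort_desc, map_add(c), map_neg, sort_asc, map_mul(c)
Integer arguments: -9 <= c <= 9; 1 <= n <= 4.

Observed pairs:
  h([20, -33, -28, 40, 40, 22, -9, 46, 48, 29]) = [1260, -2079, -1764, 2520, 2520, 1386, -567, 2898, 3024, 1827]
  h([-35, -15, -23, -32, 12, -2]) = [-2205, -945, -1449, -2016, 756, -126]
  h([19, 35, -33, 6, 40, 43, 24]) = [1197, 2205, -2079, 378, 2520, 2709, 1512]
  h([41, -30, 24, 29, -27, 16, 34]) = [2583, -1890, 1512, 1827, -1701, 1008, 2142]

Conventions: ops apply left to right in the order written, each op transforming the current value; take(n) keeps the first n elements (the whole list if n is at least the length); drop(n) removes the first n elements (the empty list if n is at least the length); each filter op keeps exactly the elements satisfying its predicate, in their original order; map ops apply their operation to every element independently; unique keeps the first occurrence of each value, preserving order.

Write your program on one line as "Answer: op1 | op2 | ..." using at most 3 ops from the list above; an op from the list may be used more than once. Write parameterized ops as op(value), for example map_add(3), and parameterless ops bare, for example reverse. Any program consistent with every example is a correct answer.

map_mul(-9) | map_mul(-7)

Check, running the answer program on each example:
  [20, -33, -28, 40, 40, 22, -9, 46, 48, 29] -> [-180, 297, 252, -360, -360, -198, 81, -414, -432, -261] -> [1260, -2079, -1764, 2520, 2520, 1386, -567, 2898, 3024, 1827]
  [-35, -15, -23, -32, 12, -2] -> [315, 135, 207, 288, -108, 18] -> [-2205, -945, -1449, -2016, 756, -126]
  [19, 35, -33, 6, 40, 43, 24] -> [-171, -315, 297, -54, -360, -387, -216] -> [1197, 2205, -2079, 378, 2520, 2709, 1512]
  [41, -30, 24, 29, -27, 16, 34] -> [-369, 270, -216, -261, 243, -144, -306] -> [2583, -1890, 1512, 1827, -1701, 1008, 2142]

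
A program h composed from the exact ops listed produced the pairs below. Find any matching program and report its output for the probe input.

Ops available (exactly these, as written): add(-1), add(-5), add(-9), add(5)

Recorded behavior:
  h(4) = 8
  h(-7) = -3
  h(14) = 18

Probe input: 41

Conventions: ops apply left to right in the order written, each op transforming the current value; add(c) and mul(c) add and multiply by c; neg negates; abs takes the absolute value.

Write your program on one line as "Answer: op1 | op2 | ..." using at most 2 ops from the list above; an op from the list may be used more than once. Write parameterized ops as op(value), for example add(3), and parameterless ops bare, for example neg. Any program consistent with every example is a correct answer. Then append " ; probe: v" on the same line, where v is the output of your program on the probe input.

add(5) | add(-1) ; probe: 45

Check, running the answer program on each example:
  4 -> 9 -> 8
  -7 -> -2 -> -3
  14 -> 19 -> 18
  probe: 41 -> 46 -> 45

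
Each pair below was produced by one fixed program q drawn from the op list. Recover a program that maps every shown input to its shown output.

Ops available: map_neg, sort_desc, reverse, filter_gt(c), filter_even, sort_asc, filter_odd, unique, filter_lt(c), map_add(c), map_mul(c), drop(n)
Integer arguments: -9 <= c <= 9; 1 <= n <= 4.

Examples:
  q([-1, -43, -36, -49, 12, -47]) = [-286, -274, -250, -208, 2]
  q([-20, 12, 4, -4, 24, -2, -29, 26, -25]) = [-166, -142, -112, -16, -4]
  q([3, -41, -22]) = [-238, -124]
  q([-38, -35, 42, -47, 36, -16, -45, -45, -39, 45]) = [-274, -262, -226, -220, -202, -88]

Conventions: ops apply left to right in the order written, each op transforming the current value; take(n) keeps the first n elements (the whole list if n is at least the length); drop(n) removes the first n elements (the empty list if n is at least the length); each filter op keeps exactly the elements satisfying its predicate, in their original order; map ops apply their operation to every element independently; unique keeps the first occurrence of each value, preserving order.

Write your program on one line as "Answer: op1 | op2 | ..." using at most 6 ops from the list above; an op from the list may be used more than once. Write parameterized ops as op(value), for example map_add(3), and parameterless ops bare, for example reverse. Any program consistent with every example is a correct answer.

map_mul(6) | map_add(8) | filter_lt(8) | sort_desc | unique | sort_asc

Check, running the answer program on each example:
  [-1, -43, -36, -49, 12, -47] -> [-6, -258, -216, -294, 72, -282] -> [2, -250, -208, -286, 80, -274] -> [2, -250, -208, -286, -274] -> [2, -208, -250, -274, -286] -> [2, -208, -250, -274, -286] -> [-286, -274, -250, -208, 2]
  [-20, 12, 4, -4, 24, -2, -29, 26, -25] -> [-120, 72, 24, -24, 144, -12, -174, 156, -150] -> [-112, 80, 32, -16, 152, -4, -166, 164, -142] -> [-112, -16, -4, -166, -142] -> [-4, -16, -112, -142, -166] -> [-4, -16, -112, -142, -166] -> [-166, -142, -112, -16, -4]
  [3, -41, -22] -> [18, -246, -132] -> [26, -238, -124] -> [-238, -124] -> [-124, -238] -> [-124, -238] -> [-238, -124]
  [-38, -35, 42, -47, 36, -16, -45, -45, -39, 45] -> [-228, -210, 252, -282, 216, -96, -270, -270, -234, 270] -> [-220, -202, 260, -274, 224, -88, -262, -262, -226, 278] -> [-220, -202, -274, -88, -262, -262, -226] -> [-88, -202, -220, -226, -262, -262, -274] -> [-88, -202, -220, -226, -262, -274] -> [-274, -262, -226, -220, -202, -88]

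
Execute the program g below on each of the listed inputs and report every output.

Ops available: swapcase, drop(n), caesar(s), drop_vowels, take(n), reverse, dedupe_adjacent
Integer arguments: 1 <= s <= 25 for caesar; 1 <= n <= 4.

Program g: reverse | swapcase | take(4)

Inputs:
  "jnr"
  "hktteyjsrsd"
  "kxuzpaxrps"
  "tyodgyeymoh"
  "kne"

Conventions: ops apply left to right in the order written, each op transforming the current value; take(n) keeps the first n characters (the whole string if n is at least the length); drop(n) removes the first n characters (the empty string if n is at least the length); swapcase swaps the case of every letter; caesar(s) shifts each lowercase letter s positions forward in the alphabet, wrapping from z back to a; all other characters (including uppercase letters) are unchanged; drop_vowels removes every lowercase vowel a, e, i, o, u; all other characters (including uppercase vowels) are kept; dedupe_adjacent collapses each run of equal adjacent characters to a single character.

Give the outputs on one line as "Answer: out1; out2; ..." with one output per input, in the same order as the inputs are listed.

Execution, op by op:
  "jnr" -> "rnj" -> "RNJ" -> "RNJ"
  "hktteyjsrsd" -> "dsrsjyettkh" -> "DSRSJYETTKH" -> "DSRS"
  "kxuzpaxrps" -> "sprxapzuxk" -> "SPRXAPZUXK" -> "SPRX"
  "tyodgyeymoh" -> "homyeygdoyt" -> "HOMYEYGDOYT" -> "HOMY"
  "kne" -> "enk" -> "ENK" -> "ENK"

"RNJ"; "DSRS"; "SPRX"; "HOMY"; "ENK"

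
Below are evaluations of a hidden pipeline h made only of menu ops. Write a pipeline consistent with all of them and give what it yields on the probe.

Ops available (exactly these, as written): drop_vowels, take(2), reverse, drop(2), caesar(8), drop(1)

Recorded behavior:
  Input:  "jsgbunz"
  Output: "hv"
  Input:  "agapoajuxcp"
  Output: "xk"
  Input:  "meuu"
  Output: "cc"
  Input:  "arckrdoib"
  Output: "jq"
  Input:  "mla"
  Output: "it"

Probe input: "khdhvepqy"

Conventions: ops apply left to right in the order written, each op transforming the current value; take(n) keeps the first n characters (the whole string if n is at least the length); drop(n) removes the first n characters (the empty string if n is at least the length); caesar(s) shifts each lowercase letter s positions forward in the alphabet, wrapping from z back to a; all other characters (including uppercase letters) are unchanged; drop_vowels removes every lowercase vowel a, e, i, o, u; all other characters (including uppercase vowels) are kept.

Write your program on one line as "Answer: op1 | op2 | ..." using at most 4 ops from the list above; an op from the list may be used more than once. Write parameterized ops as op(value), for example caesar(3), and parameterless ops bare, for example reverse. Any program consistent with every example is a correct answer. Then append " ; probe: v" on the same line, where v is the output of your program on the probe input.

reverse | take(2) | caesar(8) ; probe: "gy"

Check, running the answer program on each example:
  "jsgbunz" -> "znubgsj" -> "zn" -> "hv"
  "agapoajuxcp" -> "pcxujaopaga" -> "pc" -> "xk"
  "meuu" -> "uuem" -> "uu" -> "cc"
  "arckrdoib" -> "biodrkcra" -> "bi" -> "jq"
  "mla" -> "alm" -> "al" -> "it"
  probe: "khdhvepqy" -> "yqpevhdhk" -> "yq" -> "gy"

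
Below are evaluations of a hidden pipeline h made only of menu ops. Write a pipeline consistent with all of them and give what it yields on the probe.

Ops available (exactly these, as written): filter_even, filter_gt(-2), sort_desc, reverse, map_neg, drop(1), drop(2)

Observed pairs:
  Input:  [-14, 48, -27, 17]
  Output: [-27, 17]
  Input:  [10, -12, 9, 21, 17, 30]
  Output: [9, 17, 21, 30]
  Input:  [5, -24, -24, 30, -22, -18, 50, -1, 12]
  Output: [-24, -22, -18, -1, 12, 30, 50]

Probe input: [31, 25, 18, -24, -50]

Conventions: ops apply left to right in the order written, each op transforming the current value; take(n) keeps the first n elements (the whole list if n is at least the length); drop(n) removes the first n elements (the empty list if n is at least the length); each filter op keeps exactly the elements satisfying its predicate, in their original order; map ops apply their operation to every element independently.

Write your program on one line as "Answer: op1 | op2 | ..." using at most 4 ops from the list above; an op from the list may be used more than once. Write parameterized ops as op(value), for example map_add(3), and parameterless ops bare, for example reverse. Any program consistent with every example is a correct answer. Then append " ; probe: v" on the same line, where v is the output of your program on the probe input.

drop(2) | sort_desc | reverse ; probe: [-50, -24, 18]

Check, running the answer program on each example:
  [-14, 48, -27, 17] -> [-27, 17] -> [17, -27] -> [-27, 17]
  [10, -12, 9, 21, 17, 30] -> [9, 21, 17, 30] -> [30, 21, 17, 9] -> [9, 17, 21, 30]
  [5, -24, -24, 30, -22, -18, 50, -1, 12] -> [-24, 30, -22, -18, 50, -1, 12] -> [50, 30, 12, -1, -18, -22, -24] -> [-24, -22, -18, -1, 12, 30, 50]
  probe: [31, 25, 18, -24, -50] -> [18, -24, -50] -> [18, -24, -50] -> [-50, -24, 18]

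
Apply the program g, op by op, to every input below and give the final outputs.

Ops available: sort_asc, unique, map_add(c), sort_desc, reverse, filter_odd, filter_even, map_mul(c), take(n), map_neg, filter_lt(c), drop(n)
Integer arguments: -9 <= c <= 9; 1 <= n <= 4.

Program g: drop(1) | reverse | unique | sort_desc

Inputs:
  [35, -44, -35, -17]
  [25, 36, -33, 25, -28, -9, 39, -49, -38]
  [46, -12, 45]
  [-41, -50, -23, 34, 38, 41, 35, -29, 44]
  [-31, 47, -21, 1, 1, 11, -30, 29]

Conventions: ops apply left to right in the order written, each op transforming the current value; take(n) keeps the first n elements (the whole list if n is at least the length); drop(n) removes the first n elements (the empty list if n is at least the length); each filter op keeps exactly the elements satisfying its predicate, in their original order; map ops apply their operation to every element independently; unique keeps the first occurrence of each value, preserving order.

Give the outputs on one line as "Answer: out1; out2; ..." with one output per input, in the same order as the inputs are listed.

Execution, op by op:
  [35, -44, -35, -17] -> [-44, -35, -17] -> [-17, -35, -44] -> [-17, -35, -44] -> [-17, -35, -44]
  [25, 36, -33, 25, -28, -9, 39, -49, -38] -> [36, -33, 25, -28, -9, 39, -49, -38] -> [-38, -49, 39, -9, -28, 25, -33, 36] -> [-38, -49, 39, -9, -28, 25, -33, 36] -> [39, 36, 25, -9, -28, -33, -38, -49]
  [46, -12, 45] -> [-12, 45] -> [45, -12] -> [45, -12] -> [45, -12]
  [-41, -50, -23, 34, 38, 41, 35, -29, 44] -> [-50, -23, 34, 38, 41, 35, -29, 44] -> [44, -29, 35, 41, 38, 34, -23, -50] -> [44, -29, 35, 41, 38, 34, -23, -50] -> [44, 41, 38, 35, 34, -23, -29, -50]
  [-31, 47, -21, 1, 1, 11, -30, 29] -> [47, -21, 1, 1, 11, -30, 29] -> [29, -30, 11, 1, 1, -21, 47] -> [29, -30, 11, 1, -21, 47] -> [47, 29, 11, 1, -21, -30]

[-17, -35, -44]; [39, 36, 25, -9, -28, -33, -38, -49]; [45, -12]; [44, 41, 38, 35, 34, -23, -29, -50]; [47, 29, 11, 1, -21, -30]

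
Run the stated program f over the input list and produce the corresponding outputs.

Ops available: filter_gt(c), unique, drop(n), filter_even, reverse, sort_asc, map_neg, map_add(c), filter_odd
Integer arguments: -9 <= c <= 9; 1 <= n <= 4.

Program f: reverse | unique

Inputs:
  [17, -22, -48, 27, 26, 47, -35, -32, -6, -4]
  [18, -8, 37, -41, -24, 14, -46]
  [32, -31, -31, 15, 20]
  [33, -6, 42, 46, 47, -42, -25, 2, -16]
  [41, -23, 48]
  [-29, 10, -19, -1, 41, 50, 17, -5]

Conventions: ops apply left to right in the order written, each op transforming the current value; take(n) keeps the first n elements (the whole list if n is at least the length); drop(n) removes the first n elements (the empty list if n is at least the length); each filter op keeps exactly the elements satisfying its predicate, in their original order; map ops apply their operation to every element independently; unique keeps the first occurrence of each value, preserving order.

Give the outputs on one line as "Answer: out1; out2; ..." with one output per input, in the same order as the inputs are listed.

[-4, -6, -32, -35, 47, 26, 27, -48, -22, 17]; [-46, 14, -24, -41, 37, -8, 18]; [20, 15, -31, 32]; [-16, 2, -25, -42, 47, 46, 42, -6, 33]; [48, -23, 41]; [-5, 17, 50, 41, -1, -19, 10, -29]

Execution, op by op:
  [17, -22, -48, 27, 26, 47, -35, -32, -6, -4] -> [-4, -6, -32, -35, 47, 26, 27, -48, -22, 17] -> [-4, -6, -32, -35, 47, 26, 27, -48, -22, 17]
  [18, -8, 37, -41, -24, 14, -46] -> [-46, 14, -24, -41, 37, -8, 18] -> [-46, 14, -24, -41, 37, -8, 18]
  [32, -31, -31, 15, 20] -> [20, 15, -31, -31, 32] -> [20, 15, -31, 32]
  [33, -6, 42, 46, 47, -42, -25, 2, -16] -> [-16, 2, -25, -42, 47, 46, 42, -6, 33] -> [-16, 2, -25, -42, 47, 46, 42, -6, 33]
  [41, -23, 48] -> [48, -23, 41] -> [48, -23, 41]
  [-29, 10, -19, -1, 41, 50, 17, -5] -> [-5, 17, 50, 41, -1, -19, 10, -29] -> [-5, 17, 50, 41, -1, -19, 10, -29]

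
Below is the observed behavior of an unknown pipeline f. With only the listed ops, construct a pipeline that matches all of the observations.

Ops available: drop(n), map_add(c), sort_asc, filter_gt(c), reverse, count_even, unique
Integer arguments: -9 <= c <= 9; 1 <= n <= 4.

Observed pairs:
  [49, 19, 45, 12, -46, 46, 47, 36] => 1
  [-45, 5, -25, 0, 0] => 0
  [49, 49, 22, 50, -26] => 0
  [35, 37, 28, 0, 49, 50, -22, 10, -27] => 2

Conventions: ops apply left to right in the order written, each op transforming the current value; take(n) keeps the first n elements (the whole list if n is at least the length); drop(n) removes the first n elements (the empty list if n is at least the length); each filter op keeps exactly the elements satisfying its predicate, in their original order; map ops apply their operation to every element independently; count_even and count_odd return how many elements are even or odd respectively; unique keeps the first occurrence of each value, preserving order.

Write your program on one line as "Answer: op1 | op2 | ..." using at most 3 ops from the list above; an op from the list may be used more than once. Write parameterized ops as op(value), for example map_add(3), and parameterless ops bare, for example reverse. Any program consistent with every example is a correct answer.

drop(4) | drop(2) | count_even

Check, running the answer program on each example:
  [49, 19, 45, 12, -46, 46, 47, 36] -> [-46, 46, 47, 36] -> [47, 36] -> 1
  [-45, 5, -25, 0, 0] -> [0] -> [] -> 0
  [49, 49, 22, 50, -26] -> [-26] -> [] -> 0
  [35, 37, 28, 0, 49, 50, -22, 10, -27] -> [49, 50, -22, 10, -27] -> [-22, 10, -27] -> 2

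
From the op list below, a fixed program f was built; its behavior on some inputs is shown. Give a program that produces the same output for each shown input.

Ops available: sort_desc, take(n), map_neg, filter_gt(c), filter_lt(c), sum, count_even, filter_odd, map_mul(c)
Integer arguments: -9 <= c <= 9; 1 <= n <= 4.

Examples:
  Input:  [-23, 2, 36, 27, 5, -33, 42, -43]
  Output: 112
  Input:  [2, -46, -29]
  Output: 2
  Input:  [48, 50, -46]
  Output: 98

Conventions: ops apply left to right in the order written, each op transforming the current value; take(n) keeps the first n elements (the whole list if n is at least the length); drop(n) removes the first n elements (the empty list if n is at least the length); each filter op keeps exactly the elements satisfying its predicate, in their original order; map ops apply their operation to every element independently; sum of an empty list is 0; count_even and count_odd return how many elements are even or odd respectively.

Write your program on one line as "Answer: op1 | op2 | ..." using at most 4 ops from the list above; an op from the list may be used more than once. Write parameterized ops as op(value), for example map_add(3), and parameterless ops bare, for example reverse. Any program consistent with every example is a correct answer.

map_neg | filter_lt(8) | map_neg | sum

Check, running the answer program on each example:
  [-23, 2, 36, 27, 5, -33, 42, -43] -> [23, -2, -36, -27, -5, 33, -42, 43] -> [-2, -36, -27, -5, -42] -> [2, 36, 27, 5, 42] -> 112
  [2, -46, -29] -> [-2, 46, 29] -> [-2] -> [2] -> 2
  [48, 50, -46] -> [-48, -50, 46] -> [-48, -50] -> [48, 50] -> 98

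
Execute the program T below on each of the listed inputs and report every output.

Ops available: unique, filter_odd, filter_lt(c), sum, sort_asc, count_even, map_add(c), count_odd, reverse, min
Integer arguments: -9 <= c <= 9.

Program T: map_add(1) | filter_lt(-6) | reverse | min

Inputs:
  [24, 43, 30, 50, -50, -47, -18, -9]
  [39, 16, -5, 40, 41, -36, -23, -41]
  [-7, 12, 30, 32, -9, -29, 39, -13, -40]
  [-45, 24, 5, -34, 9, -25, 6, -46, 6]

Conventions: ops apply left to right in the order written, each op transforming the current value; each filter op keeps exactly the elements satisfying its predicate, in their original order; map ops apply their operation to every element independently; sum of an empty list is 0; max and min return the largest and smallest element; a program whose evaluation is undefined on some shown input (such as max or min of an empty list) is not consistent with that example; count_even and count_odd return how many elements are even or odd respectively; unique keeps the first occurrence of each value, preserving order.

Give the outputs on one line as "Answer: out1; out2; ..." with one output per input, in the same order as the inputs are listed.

-49; -40; -39; -45

Execution, op by op:
  [24, 43, 30, 50, -50, -47, -18, -9] -> [25, 44, 31, 51, -49, -46, -17, -8] -> [-49, -46, -17, -8] -> [-8, -17, -46, -49] -> -49
  [39, 16, -5, 40, 41, -36, -23, -41] -> [40, 17, -4, 41, 42, -35, -22, -40] -> [-35, -22, -40] -> [-40, -22, -35] -> -40
  [-7, 12, 30, 32, -9, -29, 39, -13, -40] -> [-6, 13, 31, 33, -8, -28, 40, -12, -39] -> [-8, -28, -12, -39] -> [-39, -12, -28, -8] -> -39
  [-45, 24, 5, -34, 9, -25, 6, -46, 6] -> [-44, 25, 6, -33, 10, -24, 7, -45, 7] -> [-44, -33, -24, -45] -> [-45, -24, -33, -44] -> -45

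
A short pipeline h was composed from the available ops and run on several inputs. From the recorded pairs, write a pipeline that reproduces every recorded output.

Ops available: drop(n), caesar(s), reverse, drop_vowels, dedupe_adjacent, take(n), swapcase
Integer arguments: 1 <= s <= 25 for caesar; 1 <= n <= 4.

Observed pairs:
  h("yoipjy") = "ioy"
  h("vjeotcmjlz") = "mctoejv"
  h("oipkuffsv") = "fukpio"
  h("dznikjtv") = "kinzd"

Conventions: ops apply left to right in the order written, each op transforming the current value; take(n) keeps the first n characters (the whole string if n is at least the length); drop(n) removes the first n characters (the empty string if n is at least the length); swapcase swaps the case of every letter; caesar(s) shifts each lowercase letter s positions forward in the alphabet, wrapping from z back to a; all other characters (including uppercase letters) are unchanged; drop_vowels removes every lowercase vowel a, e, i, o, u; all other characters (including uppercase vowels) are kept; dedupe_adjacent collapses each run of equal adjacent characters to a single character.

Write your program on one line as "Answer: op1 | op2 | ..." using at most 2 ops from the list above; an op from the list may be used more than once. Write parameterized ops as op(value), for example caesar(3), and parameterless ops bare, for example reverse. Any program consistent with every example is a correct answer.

reverse | drop(3)

Check, running the answer program on each example:
  "yoipjy" -> "yjpioy" -> "ioy"
  "vjeotcmjlz" -> "zljmctoejv" -> "mctoejv"
  "oipkuffsv" -> "vsffukpio" -> "fukpio"
  "dznikjtv" -> "vtjkinzd" -> "kinzd"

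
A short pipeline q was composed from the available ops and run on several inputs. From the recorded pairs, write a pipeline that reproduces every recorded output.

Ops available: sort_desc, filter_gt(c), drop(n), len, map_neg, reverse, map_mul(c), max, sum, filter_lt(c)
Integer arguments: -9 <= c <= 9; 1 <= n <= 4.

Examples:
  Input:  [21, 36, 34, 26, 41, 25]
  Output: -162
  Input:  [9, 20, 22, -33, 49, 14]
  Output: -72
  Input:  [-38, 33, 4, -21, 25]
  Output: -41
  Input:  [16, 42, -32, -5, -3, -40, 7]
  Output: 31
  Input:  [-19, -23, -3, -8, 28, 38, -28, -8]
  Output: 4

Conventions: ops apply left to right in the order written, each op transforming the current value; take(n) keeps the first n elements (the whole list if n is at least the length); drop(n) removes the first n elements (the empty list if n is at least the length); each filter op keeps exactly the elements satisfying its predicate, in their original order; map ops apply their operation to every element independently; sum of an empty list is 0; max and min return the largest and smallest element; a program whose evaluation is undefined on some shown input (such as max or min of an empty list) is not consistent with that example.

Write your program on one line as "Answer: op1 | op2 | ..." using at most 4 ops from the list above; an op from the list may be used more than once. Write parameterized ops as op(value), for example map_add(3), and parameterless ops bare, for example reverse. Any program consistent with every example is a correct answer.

drop(1) | reverse | map_neg | sum

Check, running the answer program on each example:
  [21, 36, 34, 26, 41, 25] -> [36, 34, 26, 41, 25] -> [25, 41, 26, 34, 36] -> [-25, -41, -26, -34, -36] -> -162
  [9, 20, 22, -33, 49, 14] -> [20, 22, -33, 49, 14] -> [14, 49, -33, 22, 20] -> [-14, -49, 33, -22, -20] -> -72
  [-38, 33, 4, -21, 25] -> [33, 4, -21, 25] -> [25, -21, 4, 33] -> [-25, 21, -4, -33] -> -41
  [16, 42, -32, -5, -3, -40, 7] -> [42, -32, -5, -3, -40, 7] -> [7, -40, -3, -5, -32, 42] -> [-7, 40, 3, 5, 32, -42] -> 31
  [-19, -23, -3, -8, 28, 38, -28, -8] -> [-23, -3, -8, 28, 38, -28, -8] -> [-8, -28, 38, 28, -8, -3, -23] -> [8, 28, -38, -28, 8, 3, 23] -> 4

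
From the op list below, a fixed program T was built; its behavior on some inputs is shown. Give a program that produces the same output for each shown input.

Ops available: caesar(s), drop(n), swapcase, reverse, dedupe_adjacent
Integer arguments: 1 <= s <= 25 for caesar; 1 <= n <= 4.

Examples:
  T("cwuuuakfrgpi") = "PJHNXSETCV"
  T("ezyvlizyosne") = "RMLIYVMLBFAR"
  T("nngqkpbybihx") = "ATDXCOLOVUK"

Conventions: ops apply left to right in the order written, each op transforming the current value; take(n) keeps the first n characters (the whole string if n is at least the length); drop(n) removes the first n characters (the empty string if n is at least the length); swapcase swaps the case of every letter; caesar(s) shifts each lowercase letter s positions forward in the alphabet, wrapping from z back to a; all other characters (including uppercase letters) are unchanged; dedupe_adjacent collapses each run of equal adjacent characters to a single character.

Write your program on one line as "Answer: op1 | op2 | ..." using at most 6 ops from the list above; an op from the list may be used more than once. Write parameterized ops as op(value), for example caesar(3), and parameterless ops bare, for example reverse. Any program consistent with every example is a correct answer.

dedupe_adjacent | reverse | caesar(13) | swapcase | reverse

Check, running the answer program on each example:
  "cwuuuakfrgpi" -> "cwuakfrgpi" -> "ipgrfkauwc" -> "vctesxnhjp" -> "VCTESXNHJP" -> "PJHNXSETCV"
  "ezyvlizyosne" -> "ezyvlizyosne" -> "ensoyzilvyze" -> "rafblmvyilmr" -> "RAFBLMVYILMR" -> "RMLIYVMLBFAR"
  "nngqkpbybihx" -> "ngqkpbybihx" -> "xhibybpkqgn" -> "kuvolocxdta" -> "KUVOLOCXDTA" -> "ATDXCOLOVUK"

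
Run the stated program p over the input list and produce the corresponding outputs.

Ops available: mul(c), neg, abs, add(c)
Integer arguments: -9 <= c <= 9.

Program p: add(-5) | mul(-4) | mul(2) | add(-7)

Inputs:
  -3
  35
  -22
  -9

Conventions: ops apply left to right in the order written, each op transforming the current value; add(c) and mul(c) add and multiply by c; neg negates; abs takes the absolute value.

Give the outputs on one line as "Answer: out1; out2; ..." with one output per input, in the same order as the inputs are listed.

Execution, op by op:
  -3 -> -8 -> 32 -> 64 -> 57
  35 -> 30 -> -120 -> -240 -> -247
  -22 -> -27 -> 108 -> 216 -> 209
  -9 -> -14 -> 56 -> 112 -> 105

57; -247; 209; 105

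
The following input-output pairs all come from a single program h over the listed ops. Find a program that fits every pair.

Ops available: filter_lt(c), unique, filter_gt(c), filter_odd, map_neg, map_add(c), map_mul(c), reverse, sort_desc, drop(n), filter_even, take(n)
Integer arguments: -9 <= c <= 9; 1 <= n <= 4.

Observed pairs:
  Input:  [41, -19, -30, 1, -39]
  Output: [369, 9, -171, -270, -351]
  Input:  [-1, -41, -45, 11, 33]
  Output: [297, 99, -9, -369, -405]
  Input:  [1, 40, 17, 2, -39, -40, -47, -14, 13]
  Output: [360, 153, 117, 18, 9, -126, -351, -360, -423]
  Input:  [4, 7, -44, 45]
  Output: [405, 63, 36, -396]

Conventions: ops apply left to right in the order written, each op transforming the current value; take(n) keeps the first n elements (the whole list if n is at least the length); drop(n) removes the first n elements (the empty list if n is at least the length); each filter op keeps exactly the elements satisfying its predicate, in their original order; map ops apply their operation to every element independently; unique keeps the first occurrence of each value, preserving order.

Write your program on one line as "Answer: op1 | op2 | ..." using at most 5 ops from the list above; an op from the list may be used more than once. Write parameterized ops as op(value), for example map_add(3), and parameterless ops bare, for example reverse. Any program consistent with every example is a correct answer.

map_neg | sort_desc | map_mul(-9) | sort_desc

Check, running the answer program on each example:
  [41, -19, -30, 1, -39] -> [-41, 19, 30, -1, 39] -> [39, 30, 19, -1, -41] -> [-351, -270, -171, 9, 369] -> [369, 9, -171, -270, -351]
  [-1, -41, -45, 11, 33] -> [1, 41, 45, -11, -33] -> [45, 41, 1, -11, -33] -> [-405, -369, -9, 99, 297] -> [297, 99, -9, -369, -405]
  [1, 40, 17, 2, -39, -40, -47, -14, 13] -> [-1, -40, -17, -2, 39, 40, 47, 14, -13] -> [47, 40, 39, 14, -1, -2, -13, -17, -40] -> [-423, -360, -351, -126, 9, 18, 117, 153, 360] -> [360, 153, 117, 18, 9, -126, -351, -360, -423]
  [4, 7, -44, 45] -> [-4, -7, 44, -45] -> [44, -4, -7, -45] -> [-396, 36, 63, 405] -> [405, 63, 36, -396]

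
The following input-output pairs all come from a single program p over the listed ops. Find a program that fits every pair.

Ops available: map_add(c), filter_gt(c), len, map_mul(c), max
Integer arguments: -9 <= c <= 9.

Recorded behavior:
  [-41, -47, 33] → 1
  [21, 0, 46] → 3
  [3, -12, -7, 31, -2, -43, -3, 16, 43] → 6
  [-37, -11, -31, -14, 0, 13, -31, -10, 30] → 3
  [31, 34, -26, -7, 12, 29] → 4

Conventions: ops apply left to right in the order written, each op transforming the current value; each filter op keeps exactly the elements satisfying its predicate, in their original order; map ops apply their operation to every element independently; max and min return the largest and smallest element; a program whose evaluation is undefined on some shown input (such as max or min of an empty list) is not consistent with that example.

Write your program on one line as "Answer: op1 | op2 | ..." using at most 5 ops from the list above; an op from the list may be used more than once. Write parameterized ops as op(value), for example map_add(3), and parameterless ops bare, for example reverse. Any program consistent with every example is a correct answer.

filter_gt(-7) | map_add(-9) | map_mul(-8) | map_add(7) | len

Check, running the answer program on each example:
  [-41, -47, 33] -> [33] -> [24] -> [-192] -> [-185] -> 1
  [21, 0, 46] -> [21, 0, 46] -> [12, -9, 37] -> [-96, 72, -296] -> [-89, 79, -289] -> 3
  [3, -12, -7, 31, -2, -43, -3, 16, 43] -> [3, 31, -2, -3, 16, 43] -> [-6, 22, -11, -12, 7, 34] -> [48, -176, 88, 96, -56, -272] -> [55, -169, 95, 103, -49, -265] -> 6
  [-37, -11, -31, -14, 0, 13, -31, -10, 30] -> [0, 13, 30] -> [-9, 4, 21] -> [72, -32, -168] -> [79, -25, -161] -> 3
  [31, 34, -26, -7, 12, 29] -> [31, 34, 12, 29] -> [22, 25, 3, 20] -> [-176, -200, -24, -160] -> [-169, -193, -17, -153] -> 4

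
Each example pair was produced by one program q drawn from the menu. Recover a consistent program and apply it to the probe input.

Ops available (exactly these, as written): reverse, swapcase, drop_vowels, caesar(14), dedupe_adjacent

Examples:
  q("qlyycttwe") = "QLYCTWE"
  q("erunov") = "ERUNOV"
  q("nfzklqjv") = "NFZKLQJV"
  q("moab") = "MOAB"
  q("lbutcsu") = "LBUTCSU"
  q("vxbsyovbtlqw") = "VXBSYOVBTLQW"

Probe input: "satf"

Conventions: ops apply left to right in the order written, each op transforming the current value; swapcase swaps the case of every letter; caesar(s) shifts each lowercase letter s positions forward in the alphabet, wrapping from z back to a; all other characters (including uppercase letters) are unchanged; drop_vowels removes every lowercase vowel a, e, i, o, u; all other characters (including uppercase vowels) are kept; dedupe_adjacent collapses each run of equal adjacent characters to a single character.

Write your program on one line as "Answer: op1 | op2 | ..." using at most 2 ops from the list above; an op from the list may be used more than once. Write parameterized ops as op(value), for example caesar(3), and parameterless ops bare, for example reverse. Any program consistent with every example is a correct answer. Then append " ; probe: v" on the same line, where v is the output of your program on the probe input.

dedupe_adjacent | swapcase ; probe: "SATF"

Check, running the answer program on each example:
  "qlyycttwe" -> "qlyctwe" -> "QLYCTWE"
  "erunov" -> "erunov" -> "ERUNOV"
  "nfzklqjv" -> "nfzklqjv" -> "NFZKLQJV"
  "moab" -> "moab" -> "MOAB"
  "lbutcsu" -> "lbutcsu" -> "LBUTCSU"
  "vxbsyovbtlqw" -> "vxbsyovbtlqw" -> "VXBSYOVBTLQW"
  probe: "satf" -> "satf" -> "SATF"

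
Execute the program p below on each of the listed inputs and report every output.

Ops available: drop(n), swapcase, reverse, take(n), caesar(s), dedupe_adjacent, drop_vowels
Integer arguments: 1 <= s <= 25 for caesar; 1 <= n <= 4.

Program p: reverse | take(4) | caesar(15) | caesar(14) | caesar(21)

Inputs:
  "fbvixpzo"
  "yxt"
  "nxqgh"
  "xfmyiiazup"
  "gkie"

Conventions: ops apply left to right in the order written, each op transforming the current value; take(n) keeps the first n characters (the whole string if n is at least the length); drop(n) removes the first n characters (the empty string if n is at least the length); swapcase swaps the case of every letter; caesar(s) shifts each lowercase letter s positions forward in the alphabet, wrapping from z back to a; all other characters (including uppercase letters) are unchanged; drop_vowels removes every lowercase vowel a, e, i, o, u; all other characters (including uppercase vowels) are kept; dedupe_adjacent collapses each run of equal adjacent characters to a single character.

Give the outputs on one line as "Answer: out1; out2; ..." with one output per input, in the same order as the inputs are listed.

Execution, op by op:
  "fbvixpzo" -> "ozpxivbf" -> "ozpx" -> "doem" -> "rcsa" -> "mxnv"
  "yxt" -> "txy" -> "txy" -> "imn" -> "wab" -> "rvw"
  "nxqgh" -> "hgqxn" -> "hgqx" -> "wvfm" -> "kjta" -> "feov"
  "xfmyiiazup" -> "puzaiiymfx" -> "puza" -> "ejop" -> "sxcd" -> "nsxy"
  "gkie" -> "eikg" -> "eikg" -> "txzv" -> "hlnj" -> "cgie"

"mxnv"; "rvw"; "feov"; "nsxy"; "cgie"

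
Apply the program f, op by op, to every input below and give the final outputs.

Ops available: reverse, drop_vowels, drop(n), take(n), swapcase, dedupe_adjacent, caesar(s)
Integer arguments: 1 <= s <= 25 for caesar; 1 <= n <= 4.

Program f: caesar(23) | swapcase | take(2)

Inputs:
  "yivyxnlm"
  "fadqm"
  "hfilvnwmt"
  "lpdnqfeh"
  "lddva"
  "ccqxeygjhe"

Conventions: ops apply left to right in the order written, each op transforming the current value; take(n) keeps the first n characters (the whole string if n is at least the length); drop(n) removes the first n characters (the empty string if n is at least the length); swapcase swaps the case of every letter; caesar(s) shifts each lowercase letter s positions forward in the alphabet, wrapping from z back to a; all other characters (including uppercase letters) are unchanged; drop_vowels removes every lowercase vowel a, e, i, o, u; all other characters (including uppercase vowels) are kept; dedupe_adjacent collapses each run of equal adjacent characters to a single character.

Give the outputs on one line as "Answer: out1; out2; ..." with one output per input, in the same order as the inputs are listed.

"VF"; "CX"; "EC"; "IM"; "IA"; "ZZ"

Execution, op by op:
  "yivyxnlm" -> "vfsvukij" -> "VFSVUKIJ" -> "VF"
  "fadqm" -> "cxanj" -> "CXANJ" -> "CX"
  "hfilvnwmt" -> "ecfisktjq" -> "ECFISKTJQ" -> "EC"
  "lpdnqfeh" -> "imakncbe" -> "IMAKNCBE" -> "IM"
  "lddva" -> "iaasx" -> "IAASX" -> "IA"
  "ccqxeygjhe" -> "zznubvdgeb" -> "ZZNUBVDGEB" -> "ZZ"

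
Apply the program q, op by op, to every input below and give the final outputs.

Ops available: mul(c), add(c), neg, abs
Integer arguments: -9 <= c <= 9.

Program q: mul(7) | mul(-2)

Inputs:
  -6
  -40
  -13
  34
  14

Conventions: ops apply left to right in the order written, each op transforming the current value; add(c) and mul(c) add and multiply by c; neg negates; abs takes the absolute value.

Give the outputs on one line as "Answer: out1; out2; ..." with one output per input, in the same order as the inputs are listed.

Execution, op by op:
  -6 -> -42 -> 84
  -40 -> -280 -> 560
  -13 -> -91 -> 182
  34 -> 238 -> -476
  14 -> 98 -> -196

84; 560; 182; -476; -196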